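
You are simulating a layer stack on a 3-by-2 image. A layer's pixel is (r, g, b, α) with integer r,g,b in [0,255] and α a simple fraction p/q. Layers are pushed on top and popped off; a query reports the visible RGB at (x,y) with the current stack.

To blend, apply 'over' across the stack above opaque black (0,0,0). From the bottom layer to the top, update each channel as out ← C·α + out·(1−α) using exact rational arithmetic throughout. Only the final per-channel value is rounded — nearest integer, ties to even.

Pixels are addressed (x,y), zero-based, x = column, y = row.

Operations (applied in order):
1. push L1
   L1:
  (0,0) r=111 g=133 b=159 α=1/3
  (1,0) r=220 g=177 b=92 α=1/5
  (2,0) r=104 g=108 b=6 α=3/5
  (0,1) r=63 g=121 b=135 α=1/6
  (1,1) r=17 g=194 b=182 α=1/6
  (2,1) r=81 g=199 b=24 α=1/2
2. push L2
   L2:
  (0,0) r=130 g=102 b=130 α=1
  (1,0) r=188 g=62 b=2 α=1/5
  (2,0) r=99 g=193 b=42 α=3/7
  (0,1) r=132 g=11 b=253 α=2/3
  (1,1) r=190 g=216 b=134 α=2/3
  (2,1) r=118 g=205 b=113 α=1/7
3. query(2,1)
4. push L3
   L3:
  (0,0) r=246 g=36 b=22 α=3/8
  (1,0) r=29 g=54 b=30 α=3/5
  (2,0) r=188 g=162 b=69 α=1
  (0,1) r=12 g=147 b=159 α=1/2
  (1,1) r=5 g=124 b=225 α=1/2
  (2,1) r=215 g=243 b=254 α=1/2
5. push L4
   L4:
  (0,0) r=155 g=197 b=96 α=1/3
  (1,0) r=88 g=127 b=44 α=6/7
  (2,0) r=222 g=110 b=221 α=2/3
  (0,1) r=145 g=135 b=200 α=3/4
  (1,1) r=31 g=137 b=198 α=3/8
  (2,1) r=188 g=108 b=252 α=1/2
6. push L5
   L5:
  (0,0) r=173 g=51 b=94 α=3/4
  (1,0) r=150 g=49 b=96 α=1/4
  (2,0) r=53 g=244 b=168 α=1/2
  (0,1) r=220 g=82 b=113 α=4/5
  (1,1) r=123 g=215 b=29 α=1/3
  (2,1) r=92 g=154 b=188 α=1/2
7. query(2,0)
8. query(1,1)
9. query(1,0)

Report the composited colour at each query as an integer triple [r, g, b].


at x=2,y=1 over L1,L2:
L1 α=1/2: [81/2, 199/2, 12]
L2 α=1/7: [361/7, 802/7, 185/7]
= [52, 115, 26]

(2,0) stack=L1,L2,L3,L4,L5; from [0,0,0]:
after L1 α=3/5: [312/5, 324/5, 18/5]
after L2 α=3/7: [2733/35, 4191/35, 702/35]
after L3 α=1: [188, 162, 69]
after L4 α=2/3: [632/3, 382/3, 511/3]
after L5 α=1/2: [791/6, 557/3, 1015/6]
rounded: [132, 186, 169]

query (1,1) [L1,L2,L3,L4,L5] — begin 0,0,0
L1 α=1/6: [17/6, 97/3, 91/3]
L2 α=2/3: [2297/18, 1393/9, 895/9]
L3 α=1/2: [2387/36, 2509/18, 1460/9]
L4 α=3/8: [15283/288, 19943/144, 6323/36]
L5 α=1/3: [32995/432, 35423/216, 6845/54]
→ [76, 164, 127]

(1,0) stack=L1,L2,L3,L4,L5; from [0,0,0]:
after L1 α=1/5: [44, 177/5, 92/5]
after L2 α=1/5: [364/5, 1018/25, 378/25]
after L3 α=3/5: [1163/25, 6086/125, 3006/125]
after L4 α=6/7: [14363/175, 101336/875, 36006/875]
after L5 α=1/4: [69339/700, 346883/3500, 96009/1750]
→ [99, 99, 55]


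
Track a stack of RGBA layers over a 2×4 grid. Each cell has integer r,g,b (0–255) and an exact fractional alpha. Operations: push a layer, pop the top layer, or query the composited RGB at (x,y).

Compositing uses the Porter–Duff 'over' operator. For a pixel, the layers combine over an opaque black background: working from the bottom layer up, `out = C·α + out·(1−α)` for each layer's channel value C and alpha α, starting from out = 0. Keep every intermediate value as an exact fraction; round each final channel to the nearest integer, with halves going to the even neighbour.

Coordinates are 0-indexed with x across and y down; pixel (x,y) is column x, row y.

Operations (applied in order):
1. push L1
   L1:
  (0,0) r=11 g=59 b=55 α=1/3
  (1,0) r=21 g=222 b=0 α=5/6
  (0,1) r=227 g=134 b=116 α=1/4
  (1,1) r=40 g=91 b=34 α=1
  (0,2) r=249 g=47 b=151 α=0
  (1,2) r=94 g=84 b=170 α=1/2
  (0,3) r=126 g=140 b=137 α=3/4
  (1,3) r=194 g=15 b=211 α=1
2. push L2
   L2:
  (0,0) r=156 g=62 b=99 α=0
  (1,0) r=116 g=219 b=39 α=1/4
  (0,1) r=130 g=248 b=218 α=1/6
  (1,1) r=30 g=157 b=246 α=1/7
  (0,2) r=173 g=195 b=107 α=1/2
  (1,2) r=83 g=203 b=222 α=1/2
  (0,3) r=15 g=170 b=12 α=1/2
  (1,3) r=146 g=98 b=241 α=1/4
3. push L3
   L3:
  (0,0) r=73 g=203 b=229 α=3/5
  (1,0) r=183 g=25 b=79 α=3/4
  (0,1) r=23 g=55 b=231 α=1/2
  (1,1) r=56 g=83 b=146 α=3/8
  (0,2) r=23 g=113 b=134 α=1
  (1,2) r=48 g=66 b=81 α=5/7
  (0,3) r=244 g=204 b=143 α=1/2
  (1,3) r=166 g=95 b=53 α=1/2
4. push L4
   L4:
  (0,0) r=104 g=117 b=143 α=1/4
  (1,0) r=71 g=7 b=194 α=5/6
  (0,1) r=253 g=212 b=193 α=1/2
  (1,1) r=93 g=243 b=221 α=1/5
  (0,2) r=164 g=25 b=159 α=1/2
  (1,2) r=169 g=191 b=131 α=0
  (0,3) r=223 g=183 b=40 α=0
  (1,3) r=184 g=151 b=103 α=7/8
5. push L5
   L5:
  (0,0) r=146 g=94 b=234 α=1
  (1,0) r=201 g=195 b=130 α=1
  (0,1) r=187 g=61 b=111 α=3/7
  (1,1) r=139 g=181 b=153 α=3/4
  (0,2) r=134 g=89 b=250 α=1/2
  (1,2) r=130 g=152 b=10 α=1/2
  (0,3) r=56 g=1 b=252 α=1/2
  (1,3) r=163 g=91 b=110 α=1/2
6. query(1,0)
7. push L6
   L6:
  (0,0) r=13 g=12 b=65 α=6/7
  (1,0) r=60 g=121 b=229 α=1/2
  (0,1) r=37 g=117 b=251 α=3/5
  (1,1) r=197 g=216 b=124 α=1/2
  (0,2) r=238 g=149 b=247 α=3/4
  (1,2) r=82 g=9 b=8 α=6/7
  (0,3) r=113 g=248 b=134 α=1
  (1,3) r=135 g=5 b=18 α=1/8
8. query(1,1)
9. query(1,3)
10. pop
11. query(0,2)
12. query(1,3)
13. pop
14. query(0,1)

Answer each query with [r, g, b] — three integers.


(1,0) stack=L1,L2,L3,L4,L5; from [0,0,0]:
+L1 (α=5/6) → [35/2, 185, 0]
+L2 (α=1/4) → [337/8, 387/2, 39/4]
+L3 (α=3/4) → [4729/32, 537/8, 987/16]
+L4 (α=5/6) → [5363/64, 817/48, 16507/96]
+L5 (α=1) → [201, 195, 130]
→ [201, 195, 130]

(1,1) stack=L1,L2,L3,L4,L5,L6; from [0,0,0]:
after L1 α=1: [40, 91, 34]
after L2 α=1/7: [270/7, 703/7, 450/7]
after L3 α=3/8: [1263/28, 2629/28, 1329/14]
after L4 α=1/5: [1914/35, 866/7, 841/7]
after L5 α=3/4: [16509/140, 4667/28, 2027/14]
after L6 α=1/2: [44089/280, 10715/56, 3763/28]
rounded: [157, 191, 134]

(1,3) stack=L1,L2,L3,L4,L5,L6; from [0,0,0]:
L1 α=1: [194, 15, 211]
L2 α=1/4: [182, 143/4, 437/2]
L3 α=1/2: [174, 523/8, 543/4]
L4 α=7/8: [731/4, 8979/64, 3427/32]
L5 α=1/2: [1383/8, 14803/128, 6947/64]
L6 α=1/8: [10761/64, 104261/1024, 49781/512]
rounded: [168, 102, 97]

query (0,2) [L1,L2,L3,L4,L5] — begin 0,0,0
L1 α=0: [0, 0, 0]
L2 α=1/2: [173/2, 195/2, 107/2]
L3 α=1: [23, 113, 134]
L4 α=1/2: [187/2, 69, 293/2]
L5 α=1/2: [455/4, 79, 793/4]
rounded: [114, 79, 198]

(1,3) stack=L1,L2,L3,L4,L5; from [0,0,0]:
+L1 (α=1) → [194, 15, 211]
+L2 (α=1/4) → [182, 143/4, 437/2]
+L3 (α=1/2) → [174, 523/8, 543/4]
+L4 (α=7/8) → [731/4, 8979/64, 3427/32]
+L5 (α=1/2) → [1383/8, 14803/128, 6947/64]
→ [173, 116, 109]

at x=0,y=1 over L1,L2,L3,L4:
L1 α=1/4: [227/4, 67/2, 29]
L2 α=1/6: [1655/24, 277/4, 121/2]
L3 α=1/2: [2207/48, 497/8, 583/4]
L4 α=1/2: [14351/96, 2193/16, 1355/8]
= [149, 137, 169]


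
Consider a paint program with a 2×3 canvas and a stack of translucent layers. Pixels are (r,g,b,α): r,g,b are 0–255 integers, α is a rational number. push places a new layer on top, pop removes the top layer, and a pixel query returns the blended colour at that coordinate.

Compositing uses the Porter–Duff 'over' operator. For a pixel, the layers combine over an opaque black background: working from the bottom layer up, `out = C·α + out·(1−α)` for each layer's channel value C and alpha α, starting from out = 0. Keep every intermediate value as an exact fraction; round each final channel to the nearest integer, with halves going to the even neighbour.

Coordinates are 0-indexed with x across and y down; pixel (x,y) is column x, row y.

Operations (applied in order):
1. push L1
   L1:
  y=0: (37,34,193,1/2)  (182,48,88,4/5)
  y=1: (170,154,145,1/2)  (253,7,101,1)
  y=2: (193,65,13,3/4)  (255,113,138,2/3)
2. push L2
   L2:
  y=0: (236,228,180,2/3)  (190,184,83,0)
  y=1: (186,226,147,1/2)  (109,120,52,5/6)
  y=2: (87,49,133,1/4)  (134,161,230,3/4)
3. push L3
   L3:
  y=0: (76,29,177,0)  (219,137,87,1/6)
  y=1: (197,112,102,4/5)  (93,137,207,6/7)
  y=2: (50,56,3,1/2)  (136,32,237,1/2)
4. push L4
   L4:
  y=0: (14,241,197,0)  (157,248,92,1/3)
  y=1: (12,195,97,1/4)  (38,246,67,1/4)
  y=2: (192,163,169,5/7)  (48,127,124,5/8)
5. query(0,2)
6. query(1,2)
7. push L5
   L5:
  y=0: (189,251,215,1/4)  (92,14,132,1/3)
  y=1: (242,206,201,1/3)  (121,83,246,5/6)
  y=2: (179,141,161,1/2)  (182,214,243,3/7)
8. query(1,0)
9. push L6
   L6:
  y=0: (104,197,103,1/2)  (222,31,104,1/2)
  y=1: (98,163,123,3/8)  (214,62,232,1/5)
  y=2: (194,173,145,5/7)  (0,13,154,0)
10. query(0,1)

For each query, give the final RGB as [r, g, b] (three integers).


query (0,2) [L1,L2,L3,L4] — begin 0,0,0
+L1 (α=3/4) → [579/4, 195/4, 39/4]
+L2 (α=1/4) → [2085/16, 781/16, 649/16]
+L3 (α=1/2) → [2885/32, 1677/32, 697/32]
+L4 (α=5/7) → [18245/112, 14717/112, 2031/16]
→ [163, 131, 127]

query (1,2) [L1,L2,L3,L4] — begin 0,0,0
+L1 (α=2/3) → [170, 226/3, 92]
+L2 (α=3/4) → [143, 1675/12, 391/2]
+L3 (α=1/2) → [279/2, 2059/24, 865/4]
+L4 (α=5/8) → [1317/16, 7139/64, 5075/32]
= [82, 112, 159]

query (1,0) [L1,L2,L3,L4,L5] — begin 0,0,0
+L1 (α=4/5) → [728/5, 192/5, 352/5]
+L2 (α=0) → [728/5, 192/5, 352/5]
+L3 (α=1/6) → [947/6, 329/6, 439/6]
+L4 (α=1/3) → [1418/9, 1073/9, 715/9]
+L5 (α=1/3) → [3664/27, 2272/27, 2618/27]
→ [136, 84, 97]

query (0,1) [L1,L2,L3,L4,L5,L6] — begin 0,0,0
L1 α=1/2: [85, 77, 145/2]
L2 α=1/2: [271/2, 303/2, 439/4]
L3 α=4/5: [1847/10, 1199/10, 2071/20]
L4 α=1/4: [5661/40, 5547/40, 8153/80]
L5 α=1/3: [10501/60, 9667/60, 16193/120]
L6 α=3/8: [14029/96, 15535/96, 25049/192]
= [146, 162, 130]


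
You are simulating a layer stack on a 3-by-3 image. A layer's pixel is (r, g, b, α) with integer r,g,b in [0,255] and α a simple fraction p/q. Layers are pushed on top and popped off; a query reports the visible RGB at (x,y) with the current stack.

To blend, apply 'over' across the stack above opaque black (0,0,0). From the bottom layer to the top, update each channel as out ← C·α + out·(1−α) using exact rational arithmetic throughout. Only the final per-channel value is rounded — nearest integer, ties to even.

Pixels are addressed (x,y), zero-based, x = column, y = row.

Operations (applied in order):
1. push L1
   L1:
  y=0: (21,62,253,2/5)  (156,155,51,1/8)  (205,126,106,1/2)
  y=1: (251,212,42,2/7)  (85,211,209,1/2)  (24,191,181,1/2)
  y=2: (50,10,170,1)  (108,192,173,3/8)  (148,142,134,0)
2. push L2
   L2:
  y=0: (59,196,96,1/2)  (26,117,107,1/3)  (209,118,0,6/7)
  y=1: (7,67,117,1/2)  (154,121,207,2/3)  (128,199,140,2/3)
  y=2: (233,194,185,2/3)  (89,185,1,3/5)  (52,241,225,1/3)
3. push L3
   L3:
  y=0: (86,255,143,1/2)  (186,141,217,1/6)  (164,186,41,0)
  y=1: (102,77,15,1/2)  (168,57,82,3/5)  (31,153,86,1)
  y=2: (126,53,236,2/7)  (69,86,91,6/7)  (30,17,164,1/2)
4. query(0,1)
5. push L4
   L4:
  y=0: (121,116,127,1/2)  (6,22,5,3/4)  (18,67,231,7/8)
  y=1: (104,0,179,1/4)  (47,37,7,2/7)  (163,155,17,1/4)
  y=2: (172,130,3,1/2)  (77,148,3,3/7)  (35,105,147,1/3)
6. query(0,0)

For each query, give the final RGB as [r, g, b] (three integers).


(0,1) stack=L1,L2,L3; from [0,0,0]:
+L1 (α=2/7) → [502/7, 424/7, 12]
+L2 (α=1/2) → [551/14, 893/14, 129/2]
+L3 (α=1/2) → [1979/28, 1971/28, 159/4]
→ [71, 70, 40]

(0,0) stack=L1,L2,L3,L4; from [0,0,0]:
L1 α=2/5: [42/5, 124/5, 506/5]
L2 α=1/2: [337/10, 552/5, 493/5]
L3 α=1/2: [1197/20, 1827/10, 604/5]
L4 α=1/2: [3617/40, 2987/20, 1239/10]
rounded: [90, 149, 124]


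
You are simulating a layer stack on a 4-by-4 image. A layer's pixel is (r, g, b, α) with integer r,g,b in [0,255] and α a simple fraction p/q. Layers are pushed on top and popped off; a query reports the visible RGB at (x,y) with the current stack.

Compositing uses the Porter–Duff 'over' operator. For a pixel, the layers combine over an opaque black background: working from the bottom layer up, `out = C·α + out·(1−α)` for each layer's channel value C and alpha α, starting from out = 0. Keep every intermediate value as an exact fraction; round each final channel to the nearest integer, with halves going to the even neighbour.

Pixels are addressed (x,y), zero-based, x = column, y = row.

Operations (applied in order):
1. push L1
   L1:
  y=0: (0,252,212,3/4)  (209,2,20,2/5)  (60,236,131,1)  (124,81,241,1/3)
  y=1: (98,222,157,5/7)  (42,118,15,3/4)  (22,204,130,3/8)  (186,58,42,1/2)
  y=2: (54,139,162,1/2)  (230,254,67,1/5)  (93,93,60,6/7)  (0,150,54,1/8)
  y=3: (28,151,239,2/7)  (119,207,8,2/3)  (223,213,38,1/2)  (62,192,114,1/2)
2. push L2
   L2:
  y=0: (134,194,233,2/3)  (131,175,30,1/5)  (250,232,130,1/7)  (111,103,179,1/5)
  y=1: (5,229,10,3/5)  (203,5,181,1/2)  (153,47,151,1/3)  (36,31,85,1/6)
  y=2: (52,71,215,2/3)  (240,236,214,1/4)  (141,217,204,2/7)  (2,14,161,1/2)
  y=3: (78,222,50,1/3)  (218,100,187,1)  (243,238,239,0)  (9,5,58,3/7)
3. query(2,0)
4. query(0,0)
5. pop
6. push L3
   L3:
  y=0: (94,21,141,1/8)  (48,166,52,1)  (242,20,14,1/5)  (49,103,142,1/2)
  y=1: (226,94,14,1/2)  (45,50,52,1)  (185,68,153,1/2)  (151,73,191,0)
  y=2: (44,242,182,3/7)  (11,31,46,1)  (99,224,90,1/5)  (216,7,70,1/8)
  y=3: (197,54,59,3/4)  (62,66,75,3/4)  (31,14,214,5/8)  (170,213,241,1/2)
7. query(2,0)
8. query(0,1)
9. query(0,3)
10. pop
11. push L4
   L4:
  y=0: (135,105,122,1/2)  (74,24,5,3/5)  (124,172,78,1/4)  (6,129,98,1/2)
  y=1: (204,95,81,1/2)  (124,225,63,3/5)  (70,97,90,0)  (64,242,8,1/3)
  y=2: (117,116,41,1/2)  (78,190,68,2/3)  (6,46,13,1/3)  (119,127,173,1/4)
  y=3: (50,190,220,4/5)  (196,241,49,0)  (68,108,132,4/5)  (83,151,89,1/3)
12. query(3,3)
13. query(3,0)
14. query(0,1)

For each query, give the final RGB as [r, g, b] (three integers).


(2,0) stack=L1,L2; from [0,0,0]:
after L1 α=1: [60, 236, 131]
after L2 α=1/7: [610/7, 1648/7, 916/7]
→ [87, 235, 131]

(0,0) stack=L1,L2; from [0,0,0]:
after L1 α=3/4: [0, 189, 159]
after L2 α=2/3: [268/3, 577/3, 625/3]
= [89, 192, 208]

query (2,0) [L1,L3] — begin 0,0,0
L1 α=1: [60, 236, 131]
L3 α=1/5: [482/5, 964/5, 538/5]
= [96, 193, 108]

at x=0,y=1 over L1,L3:
+L1 (α=5/7) → [70, 1110/7, 785/7]
+L3 (α=1/2) → [148, 884/7, 883/14]
= [148, 126, 63]

at x=0,y=3 over L1,L3:
L1 α=2/7: [8, 302/7, 478/7]
L3 α=3/4: [599/4, 359/7, 1717/28]
rounded: [150, 51, 61]

(3,3) stack=L1,L4; from [0,0,0]:
+L1 (α=1/2) → [31, 96, 57]
+L4 (α=1/3) → [145/3, 343/3, 203/3]
rounded: [48, 114, 68]

query (3,0) [L1,L4] — begin 0,0,0
+L1 (α=1/3) → [124/3, 27, 241/3]
+L4 (α=1/2) → [71/3, 78, 535/6]
→ [24, 78, 89]

(0,1) stack=L1,L4; from [0,0,0]:
+L1 (α=5/7) → [70, 1110/7, 785/7]
+L4 (α=1/2) → [137, 1775/14, 676/7]
rounded: [137, 127, 97]


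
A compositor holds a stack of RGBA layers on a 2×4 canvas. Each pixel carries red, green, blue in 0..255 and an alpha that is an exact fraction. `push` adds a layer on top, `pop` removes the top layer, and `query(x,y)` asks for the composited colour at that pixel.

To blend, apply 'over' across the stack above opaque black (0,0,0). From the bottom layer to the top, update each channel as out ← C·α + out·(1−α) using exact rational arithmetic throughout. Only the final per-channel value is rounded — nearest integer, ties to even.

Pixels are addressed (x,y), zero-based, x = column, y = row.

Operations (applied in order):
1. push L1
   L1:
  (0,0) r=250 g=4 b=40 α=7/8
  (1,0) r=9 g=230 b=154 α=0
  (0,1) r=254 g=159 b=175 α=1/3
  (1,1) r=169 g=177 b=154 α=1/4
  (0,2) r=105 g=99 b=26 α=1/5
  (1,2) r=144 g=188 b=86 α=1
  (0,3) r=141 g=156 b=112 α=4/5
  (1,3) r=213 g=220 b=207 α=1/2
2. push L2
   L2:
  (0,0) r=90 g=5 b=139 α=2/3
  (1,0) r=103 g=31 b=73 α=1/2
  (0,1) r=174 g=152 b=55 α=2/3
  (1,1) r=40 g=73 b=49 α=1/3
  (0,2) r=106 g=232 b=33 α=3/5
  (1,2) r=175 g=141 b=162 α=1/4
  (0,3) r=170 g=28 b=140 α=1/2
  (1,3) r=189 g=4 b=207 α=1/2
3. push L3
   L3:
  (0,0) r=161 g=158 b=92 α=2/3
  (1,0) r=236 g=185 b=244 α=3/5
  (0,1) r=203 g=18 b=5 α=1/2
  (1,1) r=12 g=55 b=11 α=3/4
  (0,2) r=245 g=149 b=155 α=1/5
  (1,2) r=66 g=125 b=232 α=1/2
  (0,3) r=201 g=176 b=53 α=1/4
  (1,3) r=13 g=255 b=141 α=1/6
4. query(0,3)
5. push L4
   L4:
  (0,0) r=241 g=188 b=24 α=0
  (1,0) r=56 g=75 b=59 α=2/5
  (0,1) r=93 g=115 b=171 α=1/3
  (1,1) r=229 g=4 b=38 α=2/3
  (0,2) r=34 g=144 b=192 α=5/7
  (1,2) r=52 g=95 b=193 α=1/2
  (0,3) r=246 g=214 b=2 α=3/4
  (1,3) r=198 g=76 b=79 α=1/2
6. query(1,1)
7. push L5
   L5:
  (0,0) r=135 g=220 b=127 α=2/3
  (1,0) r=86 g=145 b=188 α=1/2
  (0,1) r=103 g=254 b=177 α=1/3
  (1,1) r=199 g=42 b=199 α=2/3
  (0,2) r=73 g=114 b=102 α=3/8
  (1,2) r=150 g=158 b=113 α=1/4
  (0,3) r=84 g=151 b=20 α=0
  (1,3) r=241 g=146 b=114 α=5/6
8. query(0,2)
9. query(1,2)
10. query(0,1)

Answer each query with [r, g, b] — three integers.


(0,3) stack=L1,L2,L3; from [0,0,0]:
after L1 α=4/5: [564/5, 624/5, 448/5]
after L2 α=1/2: [707/5, 382/5, 574/5]
after L3 α=1/4: [1563/10, 1013/10, 1987/20]
rounded: [156, 101, 99]

query (1,1) [L1,L2,L3,L4] — begin 0,0,0
L1 α=1/4: [169/4, 177/4, 77/2]
L2 α=1/3: [83/2, 323/6, 42]
L3 α=3/4: [155/8, 1313/24, 75/4]
L4 α=2/3: [1273/8, 1505/72, 379/12]
→ [159, 21, 32]

query (0,2) [L1,L2,L3,L4,L5] — begin 0,0,0
after L1 α=1/5: [21, 99/5, 26/5]
after L2 α=3/5: [72, 3678/25, 547/25]
after L3 α=1/5: [533/5, 18437/125, 6063/125]
after L4 α=5/7: [1916/35, 126874/875, 132126/875]
after L5 α=3/8: [3449/56, 46681/350, 46419/350]
= [62, 133, 133]

(1,2) stack=L1,L2,L3,L4,L5; from [0,0,0]:
L1 α=1: [144, 188, 86]
L2 α=1/4: [607/4, 705/4, 105]
L3 α=1/2: [871/8, 1205/8, 337/2]
L4 α=1/2: [1287/16, 1965/16, 723/4]
L5 α=1/4: [6261/64, 8423/64, 2621/16]
= [98, 132, 164]

query (0,1) [L1,L2,L3,L4,L5] — begin 0,0,0
after L1 α=1/3: [254/3, 53, 175/3]
after L2 α=2/3: [1298/9, 119, 505/9]
after L3 α=1/2: [3125/18, 137/2, 275/9]
after L4 α=1/3: [3962/27, 84, 2089/27]
after L5 α=1/3: [10705/81, 422/3, 8957/81]
= [132, 141, 111]


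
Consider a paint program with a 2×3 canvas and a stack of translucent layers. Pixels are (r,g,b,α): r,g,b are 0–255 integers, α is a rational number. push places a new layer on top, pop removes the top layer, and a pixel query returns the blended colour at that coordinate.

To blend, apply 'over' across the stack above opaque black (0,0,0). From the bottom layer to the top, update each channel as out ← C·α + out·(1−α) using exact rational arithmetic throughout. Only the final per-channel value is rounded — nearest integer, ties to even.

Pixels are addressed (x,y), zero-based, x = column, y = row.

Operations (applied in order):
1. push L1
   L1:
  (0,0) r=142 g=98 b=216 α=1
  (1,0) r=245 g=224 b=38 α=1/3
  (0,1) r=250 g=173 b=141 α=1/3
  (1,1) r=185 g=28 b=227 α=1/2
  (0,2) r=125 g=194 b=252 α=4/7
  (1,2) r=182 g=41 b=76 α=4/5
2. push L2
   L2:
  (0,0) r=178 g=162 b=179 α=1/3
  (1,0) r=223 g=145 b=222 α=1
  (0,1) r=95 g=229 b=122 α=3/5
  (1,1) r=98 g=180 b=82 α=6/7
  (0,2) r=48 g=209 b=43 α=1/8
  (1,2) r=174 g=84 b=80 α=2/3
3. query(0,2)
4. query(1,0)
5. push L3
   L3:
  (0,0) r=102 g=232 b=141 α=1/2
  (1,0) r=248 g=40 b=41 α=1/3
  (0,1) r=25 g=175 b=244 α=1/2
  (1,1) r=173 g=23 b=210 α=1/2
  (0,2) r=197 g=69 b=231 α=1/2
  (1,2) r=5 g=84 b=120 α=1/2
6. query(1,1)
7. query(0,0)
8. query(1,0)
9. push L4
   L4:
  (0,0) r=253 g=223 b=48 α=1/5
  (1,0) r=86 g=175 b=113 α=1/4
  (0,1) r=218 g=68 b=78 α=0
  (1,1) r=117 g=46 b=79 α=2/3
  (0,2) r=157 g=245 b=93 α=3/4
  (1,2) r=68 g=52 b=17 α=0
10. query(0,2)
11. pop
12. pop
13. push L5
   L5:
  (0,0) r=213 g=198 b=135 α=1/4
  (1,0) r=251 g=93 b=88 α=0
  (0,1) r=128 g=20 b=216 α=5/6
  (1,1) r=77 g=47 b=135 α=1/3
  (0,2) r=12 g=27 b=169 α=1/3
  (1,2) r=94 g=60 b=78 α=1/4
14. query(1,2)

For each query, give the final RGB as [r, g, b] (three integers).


at x=0,y=2 over L1,L2:
+L1 (α=4/7) → [500/7, 776/7, 144]
+L2 (α=1/8) → [137/2, 985/8, 1051/8]
= [68, 123, 131]

(1,0) stack=L1,L2; from [0,0,0]:
after L1 α=1/3: [245/3, 224/3, 38/3]
after L2 α=1: [223, 145, 222]
rounded: [223, 145, 222]

query (1,1) [L1,L2,L3] — begin 0,0,0
+L1 (α=1/2) → [185/2, 14, 227/2]
+L2 (α=6/7) → [1361/14, 1094/7, 173/2]
+L3 (α=1/2) → [3783/28, 1255/14, 593/4]
rounded: [135, 90, 148]

(0,0) stack=L1,L2,L3; from [0,0,0]:
+L1 (α=1) → [142, 98, 216]
+L2 (α=1/3) → [154, 358/3, 611/3]
+L3 (α=1/2) → [128, 527/3, 517/3]
= [128, 176, 172]

query (1,0) [L1,L2,L3] — begin 0,0,0
+L1 (α=1/3) → [245/3, 224/3, 38/3]
+L2 (α=1) → [223, 145, 222]
+L3 (α=1/3) → [694/3, 110, 485/3]
rounded: [231, 110, 162]

query (0,2) [L1,L2,L3,L4] — begin 0,0,0
L1 α=4/7: [500/7, 776/7, 144]
L2 α=1/8: [137/2, 985/8, 1051/8]
L3 α=1/2: [531/4, 1537/16, 2899/16]
L4 α=3/4: [2415/16, 13297/64, 7363/64]
= [151, 208, 115]

query (1,2) [L1,L2,L5] — begin 0,0,0
+L1 (α=4/5) → [728/5, 164/5, 304/5]
+L2 (α=2/3) → [2468/15, 1004/15, 368/5]
+L5 (α=1/4) → [1469/10, 326/5, 747/10]
→ [147, 65, 75]


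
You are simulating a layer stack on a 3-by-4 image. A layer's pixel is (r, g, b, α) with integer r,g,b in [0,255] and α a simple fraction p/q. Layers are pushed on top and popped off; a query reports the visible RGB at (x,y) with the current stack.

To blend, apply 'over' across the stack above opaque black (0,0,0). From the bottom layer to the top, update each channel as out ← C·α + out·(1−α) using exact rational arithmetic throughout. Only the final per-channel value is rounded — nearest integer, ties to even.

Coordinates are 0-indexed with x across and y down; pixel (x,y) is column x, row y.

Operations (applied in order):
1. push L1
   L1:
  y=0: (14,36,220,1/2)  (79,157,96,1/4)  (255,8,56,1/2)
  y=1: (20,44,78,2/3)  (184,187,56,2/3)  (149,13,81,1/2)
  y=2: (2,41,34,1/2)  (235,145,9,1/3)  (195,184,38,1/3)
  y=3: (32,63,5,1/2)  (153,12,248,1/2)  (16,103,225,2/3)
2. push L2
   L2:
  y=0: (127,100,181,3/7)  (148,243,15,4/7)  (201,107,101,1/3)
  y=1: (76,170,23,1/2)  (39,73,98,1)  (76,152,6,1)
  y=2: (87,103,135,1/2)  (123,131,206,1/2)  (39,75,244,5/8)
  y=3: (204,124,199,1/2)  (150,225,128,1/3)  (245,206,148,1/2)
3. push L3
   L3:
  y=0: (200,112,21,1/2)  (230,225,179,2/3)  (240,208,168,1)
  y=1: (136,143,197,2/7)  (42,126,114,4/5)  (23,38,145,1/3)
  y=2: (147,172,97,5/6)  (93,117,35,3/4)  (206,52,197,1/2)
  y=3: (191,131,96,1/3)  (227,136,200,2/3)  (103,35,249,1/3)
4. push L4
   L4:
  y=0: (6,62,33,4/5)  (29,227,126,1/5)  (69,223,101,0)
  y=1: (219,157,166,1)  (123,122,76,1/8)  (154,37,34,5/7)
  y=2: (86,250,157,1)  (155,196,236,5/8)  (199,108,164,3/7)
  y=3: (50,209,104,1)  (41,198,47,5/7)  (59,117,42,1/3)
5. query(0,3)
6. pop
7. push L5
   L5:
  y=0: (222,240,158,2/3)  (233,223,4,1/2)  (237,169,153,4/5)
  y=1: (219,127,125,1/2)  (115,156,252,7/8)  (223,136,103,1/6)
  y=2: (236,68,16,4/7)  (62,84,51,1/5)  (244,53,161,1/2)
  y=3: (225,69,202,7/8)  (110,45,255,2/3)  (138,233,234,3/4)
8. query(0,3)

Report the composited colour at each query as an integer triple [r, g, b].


at x=0,y=3 over L1,L2,L3,L4:
+L1 (α=1/2) → [16, 63/2, 5/2]
+L2 (α=1/2) → [110, 311/4, 403/4]
+L3 (α=1/3) → [137, 191/2, 595/6]
+L4 (α=1) → [50, 209, 104]
→ [50, 209, 104]

at x=0,y=3 over L1,L2,L3,L5:
after L1 α=1/2: [16, 63/2, 5/2]
after L2 α=1/2: [110, 311/4, 403/4]
after L3 α=1/3: [137, 191/2, 595/6]
after L5 α=7/8: [214, 1157/16, 9079/48]
rounded: [214, 72, 189]


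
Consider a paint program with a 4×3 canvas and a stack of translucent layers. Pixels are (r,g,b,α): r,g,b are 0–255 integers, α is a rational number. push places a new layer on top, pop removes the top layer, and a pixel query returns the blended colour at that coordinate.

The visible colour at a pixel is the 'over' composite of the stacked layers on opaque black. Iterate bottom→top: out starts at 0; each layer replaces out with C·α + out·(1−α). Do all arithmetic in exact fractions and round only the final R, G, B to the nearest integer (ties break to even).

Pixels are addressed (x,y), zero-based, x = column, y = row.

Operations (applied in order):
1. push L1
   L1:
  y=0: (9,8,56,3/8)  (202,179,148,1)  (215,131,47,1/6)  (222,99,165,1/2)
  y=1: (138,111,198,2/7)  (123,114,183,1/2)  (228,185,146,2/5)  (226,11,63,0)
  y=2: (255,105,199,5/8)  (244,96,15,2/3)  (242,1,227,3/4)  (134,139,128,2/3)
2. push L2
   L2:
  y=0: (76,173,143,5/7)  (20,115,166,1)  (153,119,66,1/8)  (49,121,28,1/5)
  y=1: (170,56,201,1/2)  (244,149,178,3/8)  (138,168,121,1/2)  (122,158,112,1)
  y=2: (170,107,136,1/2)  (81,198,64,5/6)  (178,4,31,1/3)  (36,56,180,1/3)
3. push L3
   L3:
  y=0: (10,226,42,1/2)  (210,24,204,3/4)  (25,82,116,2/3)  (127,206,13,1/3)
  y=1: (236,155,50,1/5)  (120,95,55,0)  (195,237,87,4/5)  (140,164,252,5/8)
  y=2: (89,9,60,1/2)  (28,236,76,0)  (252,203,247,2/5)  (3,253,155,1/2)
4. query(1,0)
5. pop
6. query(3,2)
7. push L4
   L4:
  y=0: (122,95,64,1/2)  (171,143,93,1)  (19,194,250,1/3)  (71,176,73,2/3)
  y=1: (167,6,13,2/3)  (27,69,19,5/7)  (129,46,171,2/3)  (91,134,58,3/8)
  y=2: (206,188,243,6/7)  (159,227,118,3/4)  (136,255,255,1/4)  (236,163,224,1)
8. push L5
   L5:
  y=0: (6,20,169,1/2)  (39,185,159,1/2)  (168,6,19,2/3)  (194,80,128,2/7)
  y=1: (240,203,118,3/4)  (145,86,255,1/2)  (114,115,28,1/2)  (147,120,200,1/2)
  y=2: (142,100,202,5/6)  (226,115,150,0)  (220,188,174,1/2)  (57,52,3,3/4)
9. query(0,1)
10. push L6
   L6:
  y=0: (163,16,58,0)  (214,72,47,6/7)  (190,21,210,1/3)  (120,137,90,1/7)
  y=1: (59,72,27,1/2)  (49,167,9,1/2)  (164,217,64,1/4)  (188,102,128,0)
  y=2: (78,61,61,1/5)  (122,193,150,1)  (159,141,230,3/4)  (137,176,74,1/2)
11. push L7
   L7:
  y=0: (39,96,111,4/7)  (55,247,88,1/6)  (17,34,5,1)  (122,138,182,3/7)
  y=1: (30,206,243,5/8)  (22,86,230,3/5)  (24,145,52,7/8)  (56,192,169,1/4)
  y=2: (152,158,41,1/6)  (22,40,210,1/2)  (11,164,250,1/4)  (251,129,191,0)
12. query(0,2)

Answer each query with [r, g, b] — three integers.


at x=1,y=0 over L1,L2,L3:
after L1 α=1: [202, 179, 148]
after L2 α=1: [20, 115, 166]
after L3 α=3/4: [325/2, 187/4, 389/2]
→ [162, 47, 194]

at x=3,y=2 over L1,L2:
+L1 (α=2/3) → [268/3, 278/3, 256/3]
+L2 (α=1/3) → [644/9, 724/9, 1052/9]
→ [72, 80, 117]

(0,1) stack=L1,L2,L4,L5; from [0,0,0]:
+L1 (α=2/7) → [276/7, 222/7, 396/7]
+L2 (α=1/2) → [733/7, 307/7, 1803/14]
+L4 (α=2/3) → [3071/21, 391/21, 2167/42]
+L5 (α=3/4) → [18191/84, 3295/21, 17035/168]
= [217, 157, 101]

at x=0,y=2 over L1,L2,L4,L5,L6,L7:
after L1 α=5/8: [1275/8, 525/8, 995/8]
after L2 α=1/2: [2635/16, 1381/16, 2083/16]
after L4 α=6/7: [22411/112, 19429/112, 25411/112]
after L5 α=5/6: [33977/224, 25143/224, 46177/224]
after L6 α=1/5: [7669/56, 28559/280, 49593/280]
after L7 α=1/6: [15619/112, 12469/112, 51889/336]
→ [139, 111, 154]


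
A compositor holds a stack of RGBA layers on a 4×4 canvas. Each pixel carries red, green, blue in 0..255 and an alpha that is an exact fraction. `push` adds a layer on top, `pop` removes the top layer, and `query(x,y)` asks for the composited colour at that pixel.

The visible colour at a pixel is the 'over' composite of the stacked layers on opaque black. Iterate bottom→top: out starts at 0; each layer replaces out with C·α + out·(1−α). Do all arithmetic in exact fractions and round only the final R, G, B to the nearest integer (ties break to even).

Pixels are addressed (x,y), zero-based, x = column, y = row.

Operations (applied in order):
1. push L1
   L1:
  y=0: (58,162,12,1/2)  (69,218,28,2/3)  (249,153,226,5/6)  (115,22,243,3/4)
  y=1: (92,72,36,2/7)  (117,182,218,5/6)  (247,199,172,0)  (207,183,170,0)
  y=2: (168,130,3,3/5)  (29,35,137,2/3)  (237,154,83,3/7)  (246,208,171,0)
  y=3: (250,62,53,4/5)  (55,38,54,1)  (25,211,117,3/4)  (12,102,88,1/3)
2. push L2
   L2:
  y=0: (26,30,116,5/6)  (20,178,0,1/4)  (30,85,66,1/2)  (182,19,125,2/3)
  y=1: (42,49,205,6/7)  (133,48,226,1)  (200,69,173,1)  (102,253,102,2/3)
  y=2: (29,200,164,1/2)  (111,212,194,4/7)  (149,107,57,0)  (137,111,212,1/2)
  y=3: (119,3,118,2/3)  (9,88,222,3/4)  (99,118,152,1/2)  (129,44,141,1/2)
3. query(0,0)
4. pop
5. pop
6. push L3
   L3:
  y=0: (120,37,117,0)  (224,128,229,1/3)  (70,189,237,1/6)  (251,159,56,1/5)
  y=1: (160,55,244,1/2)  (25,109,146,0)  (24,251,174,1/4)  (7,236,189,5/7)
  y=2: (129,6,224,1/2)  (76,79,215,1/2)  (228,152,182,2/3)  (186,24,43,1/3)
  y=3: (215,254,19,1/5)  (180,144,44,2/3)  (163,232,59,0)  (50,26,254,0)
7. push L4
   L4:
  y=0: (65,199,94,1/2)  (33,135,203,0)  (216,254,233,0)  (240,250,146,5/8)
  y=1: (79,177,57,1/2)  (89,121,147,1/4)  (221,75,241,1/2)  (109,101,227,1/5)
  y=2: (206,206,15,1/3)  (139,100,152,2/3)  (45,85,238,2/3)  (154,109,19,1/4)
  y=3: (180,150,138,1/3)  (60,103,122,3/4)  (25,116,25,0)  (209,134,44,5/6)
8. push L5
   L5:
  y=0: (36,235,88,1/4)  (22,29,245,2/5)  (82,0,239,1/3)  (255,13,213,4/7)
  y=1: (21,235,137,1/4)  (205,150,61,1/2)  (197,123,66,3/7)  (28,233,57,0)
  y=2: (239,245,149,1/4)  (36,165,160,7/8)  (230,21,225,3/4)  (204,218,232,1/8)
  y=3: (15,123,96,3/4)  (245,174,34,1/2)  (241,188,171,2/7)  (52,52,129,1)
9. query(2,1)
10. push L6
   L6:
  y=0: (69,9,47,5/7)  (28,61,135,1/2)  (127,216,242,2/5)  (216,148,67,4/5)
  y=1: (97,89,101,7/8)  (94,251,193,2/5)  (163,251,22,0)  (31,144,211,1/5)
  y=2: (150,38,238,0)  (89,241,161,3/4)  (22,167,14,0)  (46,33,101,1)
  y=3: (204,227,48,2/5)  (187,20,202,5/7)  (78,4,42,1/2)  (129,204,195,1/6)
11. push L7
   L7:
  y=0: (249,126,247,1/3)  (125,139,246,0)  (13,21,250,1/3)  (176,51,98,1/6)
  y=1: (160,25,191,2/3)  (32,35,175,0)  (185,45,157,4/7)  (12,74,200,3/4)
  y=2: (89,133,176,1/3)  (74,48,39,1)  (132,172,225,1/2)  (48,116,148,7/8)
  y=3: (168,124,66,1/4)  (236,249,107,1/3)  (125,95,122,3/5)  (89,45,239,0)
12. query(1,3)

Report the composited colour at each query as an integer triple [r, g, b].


(0,0) stack=L1,L2; from [0,0,0]:
+L1 (α=1/2) → [29, 81, 6]
+L2 (α=5/6) → [53/2, 77/2, 293/3]
→ [26, 38, 98]

at x=2,y=1 over L3,L4,L5:
after L3 α=1/4: [6, 251/4, 87/2]
after L4 α=1/2: [227/2, 551/8, 569/4]
after L5 α=3/7: [1045/7, 1289/14, 767/7]
→ [149, 92, 110]

query (1,3) [L3,L4,L5,L6,L7] — begin 0,0,0
+L3 (α=2/3) → [120, 96, 88/3]
+L4 (α=3/4) → [75, 405/4, 593/6]
+L5 (α=1/2) → [160, 1101/8, 797/12]
+L6 (α=5/7) → [1255/7, 1501/28, 6857/42]
+L7 (α=1/3) → [4162/21, 4987/42, 9104/63]
= [198, 119, 145]


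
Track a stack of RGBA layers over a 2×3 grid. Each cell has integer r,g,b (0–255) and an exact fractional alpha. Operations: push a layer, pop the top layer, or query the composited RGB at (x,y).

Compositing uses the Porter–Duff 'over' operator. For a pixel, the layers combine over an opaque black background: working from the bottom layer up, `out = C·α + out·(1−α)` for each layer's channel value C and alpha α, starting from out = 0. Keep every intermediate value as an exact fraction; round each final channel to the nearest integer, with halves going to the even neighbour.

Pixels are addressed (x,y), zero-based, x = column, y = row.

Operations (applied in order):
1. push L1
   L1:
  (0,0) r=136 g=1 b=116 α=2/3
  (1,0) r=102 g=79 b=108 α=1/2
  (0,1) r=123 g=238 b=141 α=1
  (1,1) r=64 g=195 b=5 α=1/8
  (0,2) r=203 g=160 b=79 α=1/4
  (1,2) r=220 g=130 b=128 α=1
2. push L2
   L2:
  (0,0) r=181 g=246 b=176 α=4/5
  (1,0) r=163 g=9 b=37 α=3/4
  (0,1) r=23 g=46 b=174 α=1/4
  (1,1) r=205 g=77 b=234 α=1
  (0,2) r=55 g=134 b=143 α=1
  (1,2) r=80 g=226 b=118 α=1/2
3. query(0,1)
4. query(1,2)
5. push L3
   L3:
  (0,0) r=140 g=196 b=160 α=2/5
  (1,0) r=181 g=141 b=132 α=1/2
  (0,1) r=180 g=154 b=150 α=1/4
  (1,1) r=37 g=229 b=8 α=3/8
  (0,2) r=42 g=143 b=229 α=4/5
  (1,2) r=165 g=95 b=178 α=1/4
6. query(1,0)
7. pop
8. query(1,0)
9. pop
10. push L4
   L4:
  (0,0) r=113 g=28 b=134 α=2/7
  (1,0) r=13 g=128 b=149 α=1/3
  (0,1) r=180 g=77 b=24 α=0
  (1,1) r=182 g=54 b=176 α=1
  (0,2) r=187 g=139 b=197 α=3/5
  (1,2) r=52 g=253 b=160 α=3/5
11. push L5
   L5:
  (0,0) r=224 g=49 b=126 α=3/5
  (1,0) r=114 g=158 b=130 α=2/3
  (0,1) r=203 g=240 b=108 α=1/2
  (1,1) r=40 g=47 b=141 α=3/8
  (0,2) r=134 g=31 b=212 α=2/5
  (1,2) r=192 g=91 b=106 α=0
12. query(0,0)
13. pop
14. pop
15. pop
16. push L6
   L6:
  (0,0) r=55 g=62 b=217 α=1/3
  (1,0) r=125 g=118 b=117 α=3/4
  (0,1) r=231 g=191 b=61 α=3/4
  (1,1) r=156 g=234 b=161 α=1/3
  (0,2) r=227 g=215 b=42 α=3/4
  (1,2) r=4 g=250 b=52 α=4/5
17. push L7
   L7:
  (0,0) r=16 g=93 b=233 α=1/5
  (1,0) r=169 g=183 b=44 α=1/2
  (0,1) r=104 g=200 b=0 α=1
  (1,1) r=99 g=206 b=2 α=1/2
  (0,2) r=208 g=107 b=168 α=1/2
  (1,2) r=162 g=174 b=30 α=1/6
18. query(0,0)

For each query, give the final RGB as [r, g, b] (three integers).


query (0,1) [L1,L2] — begin 0,0,0
+L1 (α=1) → [123, 238, 141]
+L2 (α=1/4) → [98, 190, 597/4]
rounded: [98, 190, 149]

(1,2) stack=L1,L2; from [0,0,0]:
+L1 (α=1) → [220, 130, 128]
+L2 (α=1/2) → [150, 178, 123]
= [150, 178, 123]

at x=1,y=0 over L1,L2,L3:
after L1 α=1/2: [51, 79/2, 54]
after L2 α=3/4: [135, 133/8, 165/4]
after L3 α=1/2: [158, 1261/16, 693/8]
= [158, 79, 87]

(1,0) stack=L1,L2; from [0,0,0]:
+L1 (α=1/2) → [51, 79/2, 54]
+L2 (α=3/4) → [135, 133/8, 165/4]
→ [135, 17, 41]

at x=0,y=0 over L1,L4,L5:
+L1 (α=2/3) → [272/3, 2/3, 232/3]
+L4 (α=2/7) → [2038/21, 178/21, 1964/21]
+L5 (α=3/5) → [18188/105, 3443/105, 11866/105]
= [173, 33, 113]

at x=0,y=0 over L6,L7:
+L6 (α=1/3) → [55/3, 62/3, 217/3]
+L7 (α=1/5) → [268/15, 527/15, 1567/15]
rounded: [18, 35, 104]


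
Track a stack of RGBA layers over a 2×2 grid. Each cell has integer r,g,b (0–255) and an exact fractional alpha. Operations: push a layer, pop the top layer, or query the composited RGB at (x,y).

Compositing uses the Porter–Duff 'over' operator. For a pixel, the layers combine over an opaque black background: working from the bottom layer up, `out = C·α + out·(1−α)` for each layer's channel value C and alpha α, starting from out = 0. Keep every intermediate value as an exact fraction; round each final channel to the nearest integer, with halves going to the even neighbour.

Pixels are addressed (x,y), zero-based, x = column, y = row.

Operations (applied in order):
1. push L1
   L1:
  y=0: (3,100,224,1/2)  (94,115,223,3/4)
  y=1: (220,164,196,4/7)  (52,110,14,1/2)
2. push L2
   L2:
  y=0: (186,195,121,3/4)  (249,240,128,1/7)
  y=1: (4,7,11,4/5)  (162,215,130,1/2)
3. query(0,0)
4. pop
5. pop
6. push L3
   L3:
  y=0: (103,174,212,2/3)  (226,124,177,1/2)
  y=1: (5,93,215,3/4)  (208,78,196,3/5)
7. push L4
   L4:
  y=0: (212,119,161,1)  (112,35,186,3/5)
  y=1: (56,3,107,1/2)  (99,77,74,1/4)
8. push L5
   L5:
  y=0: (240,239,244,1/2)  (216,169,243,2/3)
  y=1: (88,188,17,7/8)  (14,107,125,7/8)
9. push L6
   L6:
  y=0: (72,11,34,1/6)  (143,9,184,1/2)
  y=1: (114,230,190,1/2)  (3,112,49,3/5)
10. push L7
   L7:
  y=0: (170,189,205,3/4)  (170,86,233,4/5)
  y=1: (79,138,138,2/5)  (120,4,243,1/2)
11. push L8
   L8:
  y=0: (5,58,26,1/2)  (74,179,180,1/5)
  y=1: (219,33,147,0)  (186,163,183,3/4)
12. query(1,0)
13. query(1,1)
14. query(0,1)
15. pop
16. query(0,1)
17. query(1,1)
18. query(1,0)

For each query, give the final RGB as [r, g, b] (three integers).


(0,0) stack=L1,L2; from [0,0,0]:
L1 α=1/2: [3/2, 50, 112]
L2 α=3/4: [1119/8, 635/4, 475/4]
= [140, 159, 119]

query (1,0) [L3,L4,L5,L6,L7,L8] — begin 0,0,0
+L3 (α=1/2) → [113, 62, 177/2]
+L4 (α=3/5) → [562/5, 229/5, 147]
+L5 (α=2/3) → [2722/15, 1919/15, 211]
+L6 (α=1/2) → [4867/30, 1027/15, 395/2]
+L7 (α=4/5) → [25267/150, 6187/75, 2259/10]
+L8 (α=1/5) → [56084/375, 38173/375, 5418/25]
→ [150, 102, 217]

at x=1,y=1 over L3,L4,L5,L6,L7,L8:
+L3 (α=3/5) → [624/5, 234/5, 588/5]
+L4 (α=1/4) → [2367/20, 1087/20, 1067/10]
+L5 (α=7/8) → [4327/160, 16067/160, 9817/80]
+L6 (α=3/5) → [5047/400, 42947/400, 15697/200]
+L7 (α=1/2) → [53047/800, 44547/800, 64297/400]
+L8 (α=3/4) → [499447/3200, 435747/3200, 283897/1600]
rounded: [156, 136, 177]

query (0,1) [L3,L4,L5,L6,L7,L8] — begin 0,0,0
+L3 (α=3/4) → [15/4, 279/4, 645/4]
+L4 (α=1/2) → [239/8, 291/8, 1073/8]
+L5 (α=7/8) → [5167/64, 10819/64, 2025/64]
+L6 (α=1/2) → [12463/128, 25539/128, 14185/128]
+L7 (α=2/5) → [57613/640, 22389/128, 77883/640]
+L8 (α=0) → [57613/640, 22389/128, 77883/640]
→ [90, 175, 122]

at x=0,y=1 over L3,L4,L5,L6,L7:
L3 α=3/4: [15/4, 279/4, 645/4]
L4 α=1/2: [239/8, 291/8, 1073/8]
L5 α=7/8: [5167/64, 10819/64, 2025/64]
L6 α=1/2: [12463/128, 25539/128, 14185/128]
L7 α=2/5: [57613/640, 22389/128, 77883/640]
= [90, 175, 122]

query (1,1) [L3,L4,L5,L6,L7] — begin 0,0,0
+L3 (α=3/5) → [624/5, 234/5, 588/5]
+L4 (α=1/4) → [2367/20, 1087/20, 1067/10]
+L5 (α=7/8) → [4327/160, 16067/160, 9817/80]
+L6 (α=3/5) → [5047/400, 42947/400, 15697/200]
+L7 (α=1/2) → [53047/800, 44547/800, 64297/400]
→ [66, 56, 161]

query (1,0) [L3,L4,L5,L6,L7] — begin 0,0,0
after L3 α=1/2: [113, 62, 177/2]
after L4 α=3/5: [562/5, 229/5, 147]
after L5 α=2/3: [2722/15, 1919/15, 211]
after L6 α=1/2: [4867/30, 1027/15, 395/2]
after L7 α=4/5: [25267/150, 6187/75, 2259/10]
= [168, 82, 226]


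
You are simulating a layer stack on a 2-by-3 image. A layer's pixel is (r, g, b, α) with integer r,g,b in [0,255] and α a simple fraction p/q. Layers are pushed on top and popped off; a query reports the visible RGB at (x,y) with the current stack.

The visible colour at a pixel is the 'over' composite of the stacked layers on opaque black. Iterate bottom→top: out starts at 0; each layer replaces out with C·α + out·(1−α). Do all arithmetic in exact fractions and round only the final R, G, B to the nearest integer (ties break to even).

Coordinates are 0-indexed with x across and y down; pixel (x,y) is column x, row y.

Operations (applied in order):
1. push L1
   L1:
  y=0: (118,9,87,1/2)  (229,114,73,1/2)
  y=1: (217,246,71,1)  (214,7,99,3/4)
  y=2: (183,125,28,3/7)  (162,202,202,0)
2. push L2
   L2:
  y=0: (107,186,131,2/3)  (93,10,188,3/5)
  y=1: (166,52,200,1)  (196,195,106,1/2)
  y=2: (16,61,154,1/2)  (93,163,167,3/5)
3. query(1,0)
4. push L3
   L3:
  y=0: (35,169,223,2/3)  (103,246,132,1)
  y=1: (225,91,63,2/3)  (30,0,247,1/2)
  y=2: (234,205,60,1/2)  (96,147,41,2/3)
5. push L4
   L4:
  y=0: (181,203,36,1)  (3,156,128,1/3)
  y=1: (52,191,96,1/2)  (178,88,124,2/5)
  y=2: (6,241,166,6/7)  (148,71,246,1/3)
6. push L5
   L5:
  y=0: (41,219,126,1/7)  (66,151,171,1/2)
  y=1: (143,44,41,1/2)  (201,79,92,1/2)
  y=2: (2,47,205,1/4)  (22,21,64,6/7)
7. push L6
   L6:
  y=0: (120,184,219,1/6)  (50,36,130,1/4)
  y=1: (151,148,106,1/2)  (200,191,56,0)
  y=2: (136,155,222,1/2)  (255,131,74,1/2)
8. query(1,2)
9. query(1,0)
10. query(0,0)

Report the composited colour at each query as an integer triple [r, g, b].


at x=1,y=0 over L1,L2:
after L1 α=1/2: [229/2, 57, 73/2]
after L2 α=3/5: [508/5, 144/5, 637/5]
= [102, 29, 127]

query (1,2) [L1,L2,L3,L4,L5,L6] — begin 0,0,0
+L1 (α=0) → [0, 0, 0]
+L2 (α=3/5) → [279/5, 489/5, 501/5]
+L3 (α=2/3) → [413/5, 653/5, 911/15]
+L4 (α=1/3) → [522/5, 1661/15, 5512/45]
+L5 (α=6/7) → [1182/35, 3551/105, 3256/45]
+L6 (α=1/2) → [10107/70, 8653/105, 3293/45]
= [144, 82, 73]

(1,0) stack=L1,L2,L3,L4,L5,L6; from [0,0,0]:
+L1 (α=1/2) → [229/2, 57, 73/2]
+L2 (α=3/5) → [508/5, 144/5, 637/5]
+L3 (α=1) → [103, 246, 132]
+L4 (α=1/3) → [209/3, 216, 392/3]
+L5 (α=1/2) → [407/6, 367/2, 905/6]
+L6 (α=1/4) → [507/8, 1173/8, 1165/8]
= [63, 147, 146]

(0,0) stack=L1,L2,L3,L4,L5,L6; from [0,0,0]:
after L1 α=1/2: [59, 9/2, 87/2]
after L2 α=2/3: [91, 251/2, 611/6]
after L3 α=2/3: [161/3, 309/2, 3287/18]
after L4 α=1: [181, 203, 36]
after L5 α=1/7: [161, 1437/7, 342/7]
after L6 α=1/6: [925/6, 8473/42, 1081/14]
= [154, 202, 77]


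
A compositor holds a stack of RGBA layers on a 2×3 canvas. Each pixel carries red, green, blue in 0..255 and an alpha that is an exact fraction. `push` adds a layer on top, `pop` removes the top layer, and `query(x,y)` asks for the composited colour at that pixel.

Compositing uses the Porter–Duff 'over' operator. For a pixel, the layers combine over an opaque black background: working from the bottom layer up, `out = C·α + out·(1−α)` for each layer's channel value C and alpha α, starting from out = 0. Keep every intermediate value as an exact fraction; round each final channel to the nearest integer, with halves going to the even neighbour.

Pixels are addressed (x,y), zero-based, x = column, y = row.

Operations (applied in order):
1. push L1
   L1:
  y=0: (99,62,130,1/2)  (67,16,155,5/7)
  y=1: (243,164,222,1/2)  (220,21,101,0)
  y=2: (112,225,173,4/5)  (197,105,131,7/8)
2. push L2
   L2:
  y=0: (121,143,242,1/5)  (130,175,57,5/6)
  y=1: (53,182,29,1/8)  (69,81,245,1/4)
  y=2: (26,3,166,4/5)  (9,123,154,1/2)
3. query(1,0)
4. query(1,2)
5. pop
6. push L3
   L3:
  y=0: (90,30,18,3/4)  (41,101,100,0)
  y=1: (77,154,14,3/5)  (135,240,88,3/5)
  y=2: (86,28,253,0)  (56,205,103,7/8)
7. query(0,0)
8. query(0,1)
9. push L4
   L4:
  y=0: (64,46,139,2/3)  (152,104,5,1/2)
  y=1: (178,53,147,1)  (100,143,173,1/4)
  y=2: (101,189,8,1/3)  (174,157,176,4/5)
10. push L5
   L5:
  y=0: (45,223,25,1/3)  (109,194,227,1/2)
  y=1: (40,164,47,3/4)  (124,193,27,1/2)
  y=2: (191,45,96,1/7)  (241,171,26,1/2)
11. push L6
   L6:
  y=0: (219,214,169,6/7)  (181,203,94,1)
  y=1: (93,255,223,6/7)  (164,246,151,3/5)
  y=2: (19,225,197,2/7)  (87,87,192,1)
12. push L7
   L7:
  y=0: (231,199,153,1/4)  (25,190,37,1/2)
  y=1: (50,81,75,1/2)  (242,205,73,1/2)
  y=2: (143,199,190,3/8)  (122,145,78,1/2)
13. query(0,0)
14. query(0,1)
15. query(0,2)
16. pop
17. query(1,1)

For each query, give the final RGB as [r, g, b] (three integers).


at x=1,y=0 over L1,L2:
after L1 α=5/7: [335/7, 80/7, 775/7]
after L2 α=5/6: [4885/42, 6205/42, 1385/21]
→ [116, 148, 66]

at x=1,y=2 over L1,L2:
after L1 α=7/8: [1379/8, 735/8, 917/8]
after L2 α=1/2: [1451/16, 1719/16, 2149/16]
= [91, 107, 134]

(0,0) stack=L1,L3; from [0,0,0]:
after L1 α=1/2: [99/2, 31, 65]
after L3 α=3/4: [639/8, 121/4, 119/4]
= [80, 30, 30]

query (0,1) [L1,L3] — begin 0,0,0
+L1 (α=1/2) → [243/2, 82, 111]
+L3 (α=3/5) → [474/5, 626/5, 264/5]
rounded: [95, 125, 53]

at x=0,y=0 over L1,L3,L4,L5,L6,L7:
L1 α=1/2: [99/2, 31, 65]
L3 α=3/4: [639/8, 121/4, 119/4]
L4 α=2/3: [1663/24, 163/4, 1231/12]
L5 α=1/3: [2203/36, 203/2, 1381/18]
L6 α=6/7: [49507/252, 2771/14, 19633/126]
L7 α=1/4: [68911/336, 11099/56, 26059/168]
rounded: [205, 198, 155]

(0,1) stack=L1,L3,L4,L5,L6,L7; from [0,0,0]:
L1 α=1/2: [243/2, 82, 111]
L3 α=3/5: [474/5, 626/5, 264/5]
L4 α=1: [178, 53, 147]
L5 α=3/4: [149/2, 545/4, 72]
L6 α=6/7: [1265/14, 6665/28, 1410/7]
L7 α=1/2: [1965/28, 8933/56, 1935/14]
rounded: [70, 160, 138]

at x=0,y=2 over L1,L3,L4,L5,L6,L7:
+L1 (α=4/5) → [448/5, 180, 692/5]
+L3 (α=0) → [448/5, 180, 692/5]
+L4 (α=1/3) → [467/5, 183, 1424/15]
+L5 (α=1/7) → [3757/35, 1143/7, 3328/35]
+L6 (α=2/7) → [4023/49, 8865/49, 6086/49]
+L7 (α=3/8) → [5142/49, 36789/196, 7295/49]
rounded: [105, 188, 149]

(1,1) stack=L1,L3,L4,L5,L6; from [0,0,0]:
+L1 (α=0) → [0, 0, 0]
+L3 (α=3/5) → [81, 144, 264/5]
+L4 (α=1/4) → [343/4, 575/4, 1657/20]
+L5 (α=1/2) → [839/8, 1347/8, 2197/40]
+L6 (α=3/5) → [2807/20, 4299/20, 11257/100]
→ [140, 215, 113]
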